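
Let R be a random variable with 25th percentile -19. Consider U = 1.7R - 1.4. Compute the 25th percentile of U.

Since a = 1.7 > 0 the transformation is increasing, so the 25th percentile of U = a·(P_{25} of R) + b = 1.7·(-19) + (-1.4) = -33.7.

25th percentile of U = -33.7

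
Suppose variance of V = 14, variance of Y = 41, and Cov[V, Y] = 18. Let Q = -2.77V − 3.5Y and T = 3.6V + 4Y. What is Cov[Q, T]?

By bilinearity, Cov[Q, T] = ac·variance of V + bd·variance of Y + (ad+bc)·Cov[V, Y], with a=-2.77, b=-3.5, c=3.6, d=4.
ac·variance of V = (-2.77)·3.6·14 = -139.608
bd·variance of Y = (-3.5)·4·41 = -574
(ad+bc)·Cov[V, Y] = (-23.68)·18 = -426.24
Cov[Q, T] = -139.608 + (-574) + (-426.24) = -1139.848.

Cov[Q, T] = -1139.848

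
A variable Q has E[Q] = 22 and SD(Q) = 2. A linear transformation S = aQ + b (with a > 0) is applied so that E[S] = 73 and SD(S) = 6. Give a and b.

SD(S) = a·SD(Q) (a > 0), so a = 6/2 = 3.
E[S] = a·E[Q] + b, so b = 73 − 3·22 = 7.

a = 3, b = 7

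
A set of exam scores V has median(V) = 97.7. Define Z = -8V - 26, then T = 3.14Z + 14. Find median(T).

median(Z) = (-8)·97.7 + (-26) = -807.6.
median(T) = 3.14·(-807.6) + 14 = -2521.864.

median(T) = -2521.864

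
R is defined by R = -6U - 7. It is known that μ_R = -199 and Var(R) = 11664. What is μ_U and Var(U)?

From R = -6U - 7: μ_R = a·μ_U + b, so μ_U = (μ_R − b)/a = (-199 − (-7))/(-6) = 32.
Var(R) = a²·Var(U), so Var(U) = 11664/(-6)² = 324.

μ_U = 32, Var(U) = 324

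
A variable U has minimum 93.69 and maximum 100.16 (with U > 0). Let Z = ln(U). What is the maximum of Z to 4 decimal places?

max(Z) = 4.6068

ln(U) is increasing on this domain, so max(Z) comes from max(U) = 100.16: max(Z) = ln(100.16) ≈ 4.6068.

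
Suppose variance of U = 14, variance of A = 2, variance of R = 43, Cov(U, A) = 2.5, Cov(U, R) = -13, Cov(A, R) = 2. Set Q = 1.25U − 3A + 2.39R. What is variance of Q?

variance of Q = 160.3903

variance of Q = a²·variance of U + b²·variance of A + c²·variance of R + 2ab·Cov(U, A) + 2ac·Cov(U, R) + 2bc·Cov(A, R), with a = 1.25, b = -3, c = 2.39.
= 21.875 + 18 + 245.6203 + (-18.75) + (-77.675) + (-28.68)
= 160.3903.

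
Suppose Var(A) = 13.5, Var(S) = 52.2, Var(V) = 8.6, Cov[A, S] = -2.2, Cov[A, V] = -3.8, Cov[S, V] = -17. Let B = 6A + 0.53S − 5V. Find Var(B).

Var(B) = a²·Var(A) + b²·Var(S) + c²·Var(V) + 2ab·Cov[A, S] + 2ac·Cov[A, V] + 2bc·Cov[S, V], with a = 6, b = 0.53, c = -5.
= 486 + 14.66298 + 215 + (-13.992) + 228 + 90.1
= 1019.77098.

Var(B) = 1019.77098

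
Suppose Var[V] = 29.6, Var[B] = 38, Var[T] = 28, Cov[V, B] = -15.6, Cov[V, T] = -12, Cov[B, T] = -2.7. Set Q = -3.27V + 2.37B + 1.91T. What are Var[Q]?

Var[Q] = a²·Var[V] + b²·Var[B] + c²·Var[T] + 2ab·Cov[V, B] + 2ac·Cov[V, T] + 2bc·Cov[B, T], with a = -3.27, b = 2.37, c = 1.91.
= 316.50984 + 213.4422 + 102.1468 + 241.79688 + 149.8968 + (-24.44418)
= 999.34834.

Var[Q] = 999.34834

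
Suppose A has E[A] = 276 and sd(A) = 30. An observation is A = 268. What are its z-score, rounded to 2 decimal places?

z = (A − E[A]) / sd(A) = (268 − 276) / 30 ≈ -0.27.

z = -0.27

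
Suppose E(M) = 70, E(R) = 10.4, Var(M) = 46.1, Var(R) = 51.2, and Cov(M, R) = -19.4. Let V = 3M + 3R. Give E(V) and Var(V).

E(V) = 241.2, Var(V) = 526.5

E(V) = 3·E(M) + 3·E(R) = 3·70 + 3·10.4 = 241.2.
Var(V) = a²·Var(M) + b²·Var(R) + 2ab·Cov(M, R) with a = 3, b = 3.
= 3²·46.1 + 3²·51.2 + 2·3·3·(-19.4)
= 414.9 + 460.8 + (-349.2) = 526.5.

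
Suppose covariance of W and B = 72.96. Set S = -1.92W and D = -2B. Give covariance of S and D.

covariance of S and D = a·c·covariance of W and B = (-1.92)·(-2)·72.96 = 280.1664. Additive constants drop out.

covariance of S and D = 280.1664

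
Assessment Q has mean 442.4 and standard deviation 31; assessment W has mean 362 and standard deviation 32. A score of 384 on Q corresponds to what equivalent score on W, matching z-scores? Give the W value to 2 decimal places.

z = (384 − 442.4)/31 ≈ -1.8839.
W = 362 + z·32 = 362 + (384 − 442.4)·32/31 ≈ 301.72.

W = 301.72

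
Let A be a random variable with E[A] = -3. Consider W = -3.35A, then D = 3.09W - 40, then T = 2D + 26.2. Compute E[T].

E[T] = 8.309

E[W] = (-3.35)·(-3) = 10.05.
E[D] = 3.09·10.05 + (-40) = -8.9455.
E[T] = 2·(-8.9455) + 26.2 = 8.309.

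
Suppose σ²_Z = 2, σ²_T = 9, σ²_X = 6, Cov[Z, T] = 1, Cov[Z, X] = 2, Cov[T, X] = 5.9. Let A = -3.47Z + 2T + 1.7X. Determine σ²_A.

σ²_A = 80.0658

σ²_A = a²·σ²_Z + b²·σ²_T + c²·σ²_X + 2ab·Cov[Z, T] + 2ac·Cov[Z, X] + 2bc·Cov[T, X], with a = -3.47, b = 2, c = 1.7.
= 24.0818 + 36 + 17.34 + (-13.88) + (-23.596) + 40.12
= 80.0658.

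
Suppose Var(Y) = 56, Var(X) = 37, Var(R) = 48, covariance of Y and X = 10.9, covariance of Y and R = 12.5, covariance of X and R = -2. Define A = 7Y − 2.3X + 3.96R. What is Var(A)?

Var(A) = a²·Var(Y) + b²·Var(X) + c²·Var(R) + 2ab·covariance of Y and X + 2ac·covariance of Y and R + 2bc·covariance of X and R, with a = 7, b = -2.3, c = 3.96.
= 2744 + 195.73 + 752.7168 + (-350.98) + 693 + 36.432
= 4070.8988.

Var(A) = 4070.8988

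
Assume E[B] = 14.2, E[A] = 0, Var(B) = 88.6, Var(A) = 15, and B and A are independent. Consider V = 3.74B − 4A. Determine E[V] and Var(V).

E[V] = 3.74·E[B] + (-4)·E[A] = 3.74·14.2 + (-4)·0 = 53.108.
Var(V) = a²·Var(B) + b²·Var(A) + 2ab·covariance of B and A with a = 3.74, b = -4.
Independence gives covariance of B and A = 0.
= 3.74²·88.6 + (-4)²·15 + 2·3.74·(-4)·0
= 1239.30136 + 240 + 0 = 1479.30136.

E[V] = 53.108, Var(V) = 1479.30136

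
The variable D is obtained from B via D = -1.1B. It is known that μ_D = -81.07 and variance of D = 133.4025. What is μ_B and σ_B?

μ_B = 73.7, σ_B = 10.5

From D = -1.1B: μ_D = a·μ_B + b, so μ_B = (μ_D − b)/a = (-81.07 − 0)/(-1.1) = 73.7.
σ_D = √133.4025 = 11.55.
σ_D = |a|·σ_B, so σ_B = 11.55/|-1.1| = 10.5.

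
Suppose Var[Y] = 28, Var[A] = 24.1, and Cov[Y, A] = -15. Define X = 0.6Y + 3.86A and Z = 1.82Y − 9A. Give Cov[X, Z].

By bilinearity, Cov[X, Z] = ac·Var[Y] + bd·Var[A] + (ad+bc)·Cov[Y, A], with a=0.6, b=3.86, c=1.82, d=-9.
ac·Var[Y] = 0.6·1.82·28 = 30.576
bd·Var[A] = 3.86·(-9)·24.1 = -837.234
(ad+bc)·Cov[Y, A] = (1.6252)·(-15) = -24.378
Cov[X, Z] = 30.576 + (-837.234) + (-24.378) = -831.036.

Cov[X, Z] = -831.036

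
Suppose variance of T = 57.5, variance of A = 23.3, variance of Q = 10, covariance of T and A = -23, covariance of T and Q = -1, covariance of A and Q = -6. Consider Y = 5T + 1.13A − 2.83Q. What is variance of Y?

variance of Y = a²·variance of T + b²·variance of A + c²·variance of Q + 2ab·covariance of T and A + 2ac·covariance of T and Q + 2bc·covariance of A and Q, with a = 5, b = 1.13, c = -2.83.
= 1437.5 + 29.75177 + 80.089 + (-259.9) + 28.3 + 38.3748
= 1354.11557.

variance of Y = 1354.11557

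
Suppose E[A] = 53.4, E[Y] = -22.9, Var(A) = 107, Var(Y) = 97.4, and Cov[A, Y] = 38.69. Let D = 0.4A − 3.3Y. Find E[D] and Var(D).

E[D] = 96.93, Var(D) = 975.6644

E[D] = 0.4·E[A] + (-3.3)·E[Y] = 0.4·53.4 + (-3.3)·(-22.9) = 96.93.
Var(D) = a²·Var(A) + b²·Var(Y) + 2ab·Cov[A, Y] with a = 0.4, b = -3.3.
= 0.4²·107 + (-3.3)²·97.4 + 2·0.4·(-3.3)·38.69
= 17.12 + 1060.686 + (-102.1416) = 975.6644.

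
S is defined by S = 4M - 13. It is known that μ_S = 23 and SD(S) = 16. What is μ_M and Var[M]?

μ_M = 9, Var[M] = 16

From S = 4M - 13: μ_S = a·μ_M + b, so μ_M = (μ_S − b)/a = (23 − (-13))/4 = 9.
Var[S] = 16² = 256.
Var[S] = a²·Var[M], so Var[M] = 256/4² = 16.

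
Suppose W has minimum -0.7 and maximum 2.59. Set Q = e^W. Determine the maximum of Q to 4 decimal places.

max(Q) = 13.3298

e^W is increasing on this domain, so max(Q) comes from max(W) = 2.59: max(Q) = exp(2.59) ≈ 13.3298.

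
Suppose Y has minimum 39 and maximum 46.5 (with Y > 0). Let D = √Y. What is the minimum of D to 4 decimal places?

√Y is increasing on this domain, so min(D) comes from min(Y) = 39: min(D) = √(39) ≈ 6.245.

min(D) = 6.245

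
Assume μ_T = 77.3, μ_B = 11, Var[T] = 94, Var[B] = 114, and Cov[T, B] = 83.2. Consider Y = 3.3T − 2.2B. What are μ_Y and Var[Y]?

μ_Y = 230.89, Var[Y] = 367.356

μ_Y = 3.3·μ_T + (-2.2)·μ_B = 3.3·77.3 + (-2.2)·11 = 230.89.
Var[Y] = a²·Var[T] + b²·Var[B] + 2ab·Cov[T, B] with a = 3.3, b = -2.2.
= 3.3²·94 + (-2.2)²·114 + 2·3.3·(-2.2)·83.2
= 1023.66 + 551.76 + (-1208.064) = 367.356.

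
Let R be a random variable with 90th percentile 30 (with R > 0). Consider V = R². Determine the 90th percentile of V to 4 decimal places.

90th percentile of V = 900

R² is increasing, so P_{90}(V) = g(P_{90}(R)) = 900.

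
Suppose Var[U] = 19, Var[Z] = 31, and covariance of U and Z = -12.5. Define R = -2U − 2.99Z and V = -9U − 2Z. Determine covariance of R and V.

covariance of R and V = 141.005

By bilinearity, covariance of R and V = ac·Var[U] + bd·Var[Z] + (ad+bc)·covariance of U and Z, with a=-2, b=-2.99, c=-9, d=-2.
ac·Var[U] = (-2)·(-9)·19 = 342
bd·Var[Z] = (-2.99)·(-2)·31 = 185.38
(ad+bc)·covariance of U and Z = (30.91)·(-12.5) = -386.375
covariance of R and V = 342 + 185.38 + (-386.375) = 141.005.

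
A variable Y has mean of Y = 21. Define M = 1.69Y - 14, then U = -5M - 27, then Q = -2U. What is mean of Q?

mean of Q = 268.9

mean of M = 1.69·21 + (-14) = 21.49.
mean of U = (-5)·21.49 + (-27) = -134.45.
mean of Q = (-2)·(-134.45) = 268.9.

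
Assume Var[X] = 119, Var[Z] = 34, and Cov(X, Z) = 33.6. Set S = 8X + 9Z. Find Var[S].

Var[S] = a²·Var[X] + b²·Var[Z] + 2ab·Cov(X, Z) with a = 8, b = 9.
= 8²·119 + 9²·34 + 2·8·9·33.6
= 7616 + 2754 + 4838.4 = 15208.4.

Var[S] = 15208.4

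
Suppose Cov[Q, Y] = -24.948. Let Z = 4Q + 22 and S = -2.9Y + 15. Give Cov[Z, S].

Cov[Z, S] = a·c·Cov[Q, Y] = 4·(-2.9)·(-24.948) = 289.3968. Additive constants drop out.

Cov[Z, S] = 289.3968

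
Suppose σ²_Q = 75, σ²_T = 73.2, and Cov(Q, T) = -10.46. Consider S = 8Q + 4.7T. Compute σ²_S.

σ²_S = 5630.396

σ²_S = a²·σ²_Q + b²·σ²_T + 2ab·Cov(Q, T) with a = 8, b = 4.7.
= 8²·75 + 4.7²·73.2 + 2·8·4.7·(-10.46)
= 4800 + 1616.988 + (-786.592) = 5630.396.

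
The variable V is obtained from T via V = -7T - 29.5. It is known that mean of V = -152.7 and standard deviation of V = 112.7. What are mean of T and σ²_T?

mean of T = 17.6, σ²_T = 259.21

From V = -7T - 29.5: mean of V = a·mean of T + b, so mean of T = (mean of V − b)/a = (-152.7 − (-29.5))/(-7) = 17.6.
σ²_V = 112.7² = 12701.29.
σ²_V = a²·σ²_T, so σ²_T = 12701.29/(-7)² = 259.21.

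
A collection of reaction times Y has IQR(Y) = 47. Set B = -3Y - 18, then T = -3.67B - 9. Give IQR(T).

IQR(T) = 517.47

IQR(B) = |-3|·47 = 141.
IQR(T) = |-3.67|·141 = 517.47.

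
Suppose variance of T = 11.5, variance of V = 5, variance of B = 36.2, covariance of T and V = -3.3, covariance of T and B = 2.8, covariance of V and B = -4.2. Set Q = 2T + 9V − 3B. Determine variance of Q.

variance of Q = a²·variance of T + b²·variance of V + c²·variance of B + 2ab·covariance of T and V + 2ac·covariance of T and B + 2bc·covariance of V and B, with a = 2, b = 9, c = -3.
= 46 + 405 + 325.8 + (-118.8) + (-33.6) + 226.8
= 851.2.

variance of Q = 851.2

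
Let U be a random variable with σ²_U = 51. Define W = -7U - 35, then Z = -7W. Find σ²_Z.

σ²_Z = 122451

σ²_W = (-7)²·51 = 2499.
σ²_Z = (-7)²·2499 = 122451.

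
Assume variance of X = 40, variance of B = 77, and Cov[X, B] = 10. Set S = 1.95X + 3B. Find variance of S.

variance of S = 962.1

variance of S = a²·variance of X + b²·variance of B + 2ab·Cov[X, B] with a = 1.95, b = 3.
= 1.95²·40 + 3²·77 + 2·1.95·3·10
= 152.1 + 693 + 117 = 962.1.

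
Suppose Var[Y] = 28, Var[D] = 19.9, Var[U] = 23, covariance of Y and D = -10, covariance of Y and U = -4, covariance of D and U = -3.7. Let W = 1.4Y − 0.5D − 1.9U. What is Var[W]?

Var[W] = a²·Var[Y] + b²·Var[D] + c²·Var[U] + 2ab·covariance of Y and D + 2ac·covariance of Y and U + 2bc·covariance of D and U, with a = 1.4, b = -0.5, c = -1.9.
= 54.88 + 4.975 + 83.03 + 14 + 21.28 + (-7.03)
= 171.135.

Var[W] = 171.135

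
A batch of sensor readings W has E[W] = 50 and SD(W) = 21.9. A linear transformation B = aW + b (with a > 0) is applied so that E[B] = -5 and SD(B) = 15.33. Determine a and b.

a = 0.7, b = -40

SD(B) = a·SD(W) (a > 0), so a = 15.33/21.9 = 0.7.
E[B] = a·E[W] + b, so b = -5 − 0.7·50 = -40.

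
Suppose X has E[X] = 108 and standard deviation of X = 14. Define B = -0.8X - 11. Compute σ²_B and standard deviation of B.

σ²_B = 125.44, standard deviation of B = 11.2

B = -0.8X - 11 is linear with a = -0.8, b = -11.
σ²_X = 14² = 196.
σ²_B = a²·σ²_X = (-0.8)²·196 = 125.44 (the additive constant -11 does not affect variance).
standard deviation of B = |a|·standard deviation of X = |-0.8|·14 = 11.2.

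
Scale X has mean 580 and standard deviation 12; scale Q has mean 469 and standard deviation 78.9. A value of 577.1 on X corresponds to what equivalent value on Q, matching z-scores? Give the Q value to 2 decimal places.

Q = 449.93

z = (577.1 − 580)/12 ≈ -0.2417.
Q = 469 + z·78.9 = 469 + (577.1 − 580)·78.9/12 ≈ 449.93.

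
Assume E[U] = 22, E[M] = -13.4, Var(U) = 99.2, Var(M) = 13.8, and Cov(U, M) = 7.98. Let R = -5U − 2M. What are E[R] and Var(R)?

E[R] = (-5)·E[U] + (-2)·E[M] = (-5)·22 + (-2)·(-13.4) = -83.2.
Var(R) = a²·Var(U) + b²·Var(M) + 2ab·Cov(U, M) with a = -5, b = -2.
= (-5)²·99.2 + (-2)²·13.8 + 2·(-5)·(-2)·7.98
= 2480 + 55.2 + 159.6 = 2694.8.

E[R] = -83.2, Var(R) = 2694.8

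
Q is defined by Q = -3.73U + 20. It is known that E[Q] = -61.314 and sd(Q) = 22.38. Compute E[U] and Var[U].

E[U] = 21.8, Var[U] = 36

From Q = -3.73U + 20: E[Q] = a·E[U] + b, so E[U] = (E[Q] − b)/a = (-61.314 − 20)/(-3.73) = 21.8.
Var[Q] = 22.38² = 500.8644.
Var[Q] = a²·Var[U], so Var[U] = 500.8644/(-3.73)² = 36.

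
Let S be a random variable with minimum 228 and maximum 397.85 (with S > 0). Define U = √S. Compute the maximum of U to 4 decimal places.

max(U) = 19.9462

√S is increasing on this domain, so max(U) comes from max(S) = 397.85: max(U) = √(397.85) ≈ 19.9462.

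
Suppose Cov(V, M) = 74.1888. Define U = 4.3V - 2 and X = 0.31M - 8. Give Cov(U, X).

Cov(U, X) = 98.8936704

Cov(U, X) = a·c·Cov(V, M) = 4.3·0.31·74.1888 = 98.8936704. Additive constants drop out.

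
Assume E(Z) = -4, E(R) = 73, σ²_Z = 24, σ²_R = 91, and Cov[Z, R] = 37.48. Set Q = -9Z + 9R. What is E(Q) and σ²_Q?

E(Q) = (-9)·E(Z) + 9·E(R) = (-9)·(-4) + 9·73 = 693.
σ²_Q = a²·σ²_Z + b²·σ²_R + 2ab·Cov[Z, R] with a = -9, b = 9.
= (-9)²·24 + 9²·91 + 2·(-9)·9·37.48
= 1944 + 7371 + (-6071.76) = 3243.24.

E(Q) = 693, σ²_Q = 3243.24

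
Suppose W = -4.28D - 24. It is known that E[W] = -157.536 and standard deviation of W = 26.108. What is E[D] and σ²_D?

E[D] = 31.2, σ²_D = 37.21

From W = -4.28D - 24: E[W] = a·E[D] + b, so E[D] = (E[W] − b)/a = (-157.536 − (-24))/(-4.28) = 31.2.
σ²_W = 26.108² = 681.627664.
σ²_W = a²·σ²_D, so σ²_D = 681.627664/(-4.28)² = 37.21.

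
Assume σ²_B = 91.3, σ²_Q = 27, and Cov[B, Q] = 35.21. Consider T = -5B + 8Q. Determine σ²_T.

σ²_T = 1193.7

σ²_T = a²·σ²_B + b²·σ²_Q + 2ab·Cov[B, Q] with a = -5, b = 8.
= (-5)²·91.3 + 8²·27 + 2·(-5)·8·35.21
= 2282.5 + 1728 + (-2816.8) = 1193.7.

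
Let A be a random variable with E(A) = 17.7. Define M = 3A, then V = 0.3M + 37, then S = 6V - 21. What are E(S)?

E(S) = 296.58

E(M) = 3·17.7 = 53.1.
E(V) = 0.3·53.1 + 37 = 52.93.
E(S) = 6·52.93 + (-21) = 296.58.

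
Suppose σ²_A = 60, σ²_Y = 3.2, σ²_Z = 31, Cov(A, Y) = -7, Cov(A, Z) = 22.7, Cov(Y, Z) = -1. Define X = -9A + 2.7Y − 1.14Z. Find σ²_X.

σ²_X = 5735.7756

σ²_X = a²·σ²_A + b²·σ²_Y + c²·σ²_Z + 2ab·Cov(A, Y) + 2ac·Cov(A, Z) + 2bc·Cov(Y, Z), with a = -9, b = 2.7, c = -1.14.
= 4860 + 23.328 + 40.2876 + 340.2 + 465.804 + 6.156
= 5735.7756.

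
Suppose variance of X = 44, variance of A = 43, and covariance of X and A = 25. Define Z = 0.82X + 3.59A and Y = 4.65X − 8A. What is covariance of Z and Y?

By bilinearity, covariance of Z and Y = ac·variance of X + bd·variance of A + (ad+bc)·covariance of X and A, with a=0.82, b=3.59, c=4.65, d=-8.
ac·variance of X = 0.82·4.65·44 = 167.772
bd·variance of A = 3.59·(-8)·43 = -1234.96
(ad+bc)·covariance of X and A = (10.1335)·25 = 253.3375
covariance of Z and Y = 167.772 + (-1234.96) + 253.3375 = -813.8505.

covariance of Z and Y = -813.8505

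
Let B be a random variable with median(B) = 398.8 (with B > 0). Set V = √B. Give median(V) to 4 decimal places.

√B is monotone on this domain, so median(V) = √(398.8) ≈ 19.97.

median(V) = 19.97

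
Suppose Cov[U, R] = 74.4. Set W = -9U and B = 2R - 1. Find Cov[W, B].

Cov[W, B] = a·c·Cov[U, R] = (-9)·2·74.4 = -1339.2. Additive constants drop out.

Cov[W, B] = -1339.2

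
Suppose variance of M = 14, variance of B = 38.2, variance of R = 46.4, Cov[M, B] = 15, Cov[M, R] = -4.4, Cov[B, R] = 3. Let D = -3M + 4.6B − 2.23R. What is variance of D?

variance of D = 630.63456

variance of D = a²·variance of M + b²·variance of B + c²·variance of R + 2ab·Cov[M, B] + 2ac·Cov[M, R] + 2bc·Cov[B, R], with a = -3, b = 4.6, c = -2.23.
= 126 + 808.312 + 230.74256 + (-414) + (-58.872) + (-61.548)
= 630.63456.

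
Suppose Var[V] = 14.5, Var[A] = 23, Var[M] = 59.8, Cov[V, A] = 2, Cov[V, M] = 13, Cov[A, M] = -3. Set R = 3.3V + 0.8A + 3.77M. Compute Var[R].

Var[R] = 1338.48642

Var[R] = a²·Var[V] + b²·Var[A] + c²·Var[M] + 2ab·Cov[V, A] + 2ac·Cov[V, M] + 2bc·Cov[A, M], with a = 3.3, b = 0.8, c = 3.77.
= 157.905 + 14.72 + 849.93142 + 10.56 + 323.466 + (-18.096)
= 1338.48642.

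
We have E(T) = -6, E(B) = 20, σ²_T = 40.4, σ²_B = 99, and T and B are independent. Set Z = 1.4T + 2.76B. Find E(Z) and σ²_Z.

E(Z) = 46.8, σ²_Z = 833.3264

E(Z) = 1.4·E(T) + 2.76·E(B) = 1.4·(-6) + 2.76·20 = 46.8.
σ²_Z = a²·σ²_T + b²·σ²_B + 2ab·Cov(T, B) with a = 1.4, b = 2.76.
Independence gives Cov(T, B) = 0.
= 1.4²·40.4 + 2.76²·99 + 2·1.4·2.76·0
= 79.184 + 754.1424 + 0 = 833.3264.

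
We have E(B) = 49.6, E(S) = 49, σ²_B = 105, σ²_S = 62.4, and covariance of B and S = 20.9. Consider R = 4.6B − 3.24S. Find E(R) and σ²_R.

E(R) = 4.6·E(B) + (-3.24)·E(S) = 4.6·49.6 + (-3.24)·49 = 69.4.
σ²_R = a²·σ²_B + b²·σ²_S + 2ab·covariance of B and S with a = 4.6, b = -3.24.
= 4.6²·105 + (-3.24)²·62.4 + 2·4.6·(-3.24)·20.9
= 2221.8 + 655.05024 + (-622.9872) = 2253.86304.

E(R) = 69.4, σ²_R = 2253.86304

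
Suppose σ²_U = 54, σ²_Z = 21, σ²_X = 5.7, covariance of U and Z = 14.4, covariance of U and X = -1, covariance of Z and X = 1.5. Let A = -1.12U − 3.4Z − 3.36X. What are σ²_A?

σ²_A = 511.26432

σ²_A = a²·σ²_U + b²·σ²_Z + c²·σ²_X + 2ab·covariance of U and Z + 2ac·covariance of U and X + 2bc·covariance of Z and X, with a = -1.12, b = -3.4, c = -3.36.
= 67.7376 + 242.76 + 64.35072 + 109.6704 + (-7.5264) + 34.272
= 511.26432.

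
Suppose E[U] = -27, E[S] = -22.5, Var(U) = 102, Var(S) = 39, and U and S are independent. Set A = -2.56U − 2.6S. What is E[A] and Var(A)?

E[A] = 127.62, Var(A) = 932.1072

E[A] = (-2.56)·E[U] + (-2.6)·E[S] = (-2.56)·(-27) + (-2.6)·(-22.5) = 127.62.
Var(A) = a²·Var(U) + b²·Var(S) + 2ab·covariance of U and S with a = -2.56, b = -2.6.
Independence gives covariance of U and S = 0.
= (-2.56)²·102 + (-2.6)²·39 + 2·(-2.56)·(-2.6)·0
= 668.4672 + 263.64 + 0 = 932.1072.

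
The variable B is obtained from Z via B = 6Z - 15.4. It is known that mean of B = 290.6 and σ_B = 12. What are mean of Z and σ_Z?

mean of Z = 51, σ_Z = 2

From B = 6Z - 15.4: mean of B = a·mean of Z + b, so mean of Z = (mean of B − b)/a = (290.6 − (-15.4))/6 = 51.
σ_B = |a|·σ_Z, so σ_Z = 12/|6| = 2.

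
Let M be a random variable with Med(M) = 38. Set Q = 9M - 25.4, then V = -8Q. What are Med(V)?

Med(V) = -2532.8

Med(Q) = 9·38 + (-25.4) = 316.6.
Med(V) = (-8)·316.6 = -2532.8.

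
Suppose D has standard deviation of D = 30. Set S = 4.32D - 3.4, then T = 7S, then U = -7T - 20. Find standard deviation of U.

standard deviation of S = |4.32|·30 = 129.6.
standard deviation of T = |7|·129.6 = 907.2.
standard deviation of U = |-7|·907.2 = 6350.4.

standard deviation of U = 6350.4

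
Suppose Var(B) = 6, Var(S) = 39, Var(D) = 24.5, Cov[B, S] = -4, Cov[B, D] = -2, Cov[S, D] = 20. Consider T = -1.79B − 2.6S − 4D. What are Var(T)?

Var(T) = a²·Var(B) + b²·Var(S) + c²·Var(D) + 2ab·Cov[B, S] + 2ac·Cov[B, D] + 2bc·Cov[S, D], with a = -1.79, b = -2.6, c = -4.
= 19.2246 + 263.64 + 392 + (-37.232) + (-28.64) + 416
= 1024.9926.

Var(T) = 1024.9926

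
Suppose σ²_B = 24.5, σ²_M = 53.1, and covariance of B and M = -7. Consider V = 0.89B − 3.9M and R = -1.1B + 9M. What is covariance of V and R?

covariance of V and R = -1973.8955

By bilinearity, covariance of V and R = ac·σ²_B + bd·σ²_M + (ad+bc)·covariance of B and M, with a=0.89, b=-3.9, c=-1.1, d=9.
ac·σ²_B = 0.89·(-1.1)·24.5 = -23.9855
bd·σ²_M = (-3.9)·9·53.1 = -1863.81
(ad+bc)·covariance of B and M = (12.3)·(-7) = -86.1
covariance of V and R = -23.9855 + (-1863.81) + (-86.1) = -1973.8955.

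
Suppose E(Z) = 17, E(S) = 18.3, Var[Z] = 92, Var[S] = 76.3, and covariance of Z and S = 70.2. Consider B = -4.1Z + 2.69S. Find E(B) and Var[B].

E(B) = (-4.1)·E(Z) + 2.69·E(S) = (-4.1)·17 + 2.69·18.3 = -20.473.
Var[B] = a²·Var[Z] + b²·Var[S] + 2ab·covariance of Z and S with a = -4.1, b = 2.69.
= (-4.1)²·92 + 2.69²·76.3 + 2·(-4.1)·2.69·70.2
= 1546.52 + 552.11443 + (-1548.4716) = 550.16283.

E(B) = -20.473, Var[B] = 550.16283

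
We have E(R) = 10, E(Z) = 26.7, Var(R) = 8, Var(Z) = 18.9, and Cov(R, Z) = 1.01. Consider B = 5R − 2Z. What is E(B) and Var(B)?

E(B) = -3.4, Var(B) = 255.4

E(B) = 5·E(R) + (-2)·E(Z) = 5·10 + (-2)·26.7 = -3.4.
Var(B) = a²·Var(R) + b²·Var(Z) + 2ab·Cov(R, Z) with a = 5, b = -2.
= 5²·8 + (-2)²·18.9 + 2·5·(-2)·1.01
= 200 + 75.6 + (-20.2) = 255.4.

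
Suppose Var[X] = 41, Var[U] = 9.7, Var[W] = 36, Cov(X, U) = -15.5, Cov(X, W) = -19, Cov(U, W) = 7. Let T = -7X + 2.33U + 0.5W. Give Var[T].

Var[T] = a²·Var[X] + b²·Var[U] + c²·Var[W] + 2ab·Cov(X, U) + 2ac·Cov(X, W) + 2bc·Cov(U, W), with a = -7, b = 2.33, c = 0.5.
= 2009 + 52.66033 + 9 + 505.61 + 133 + 16.31
= 2725.58033.

Var[T] = 2725.58033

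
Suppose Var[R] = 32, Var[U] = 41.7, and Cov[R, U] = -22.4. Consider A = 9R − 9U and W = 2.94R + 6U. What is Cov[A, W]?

Cov[A, W] = -2021.976

By bilinearity, Cov[A, W] = ac·Var[R] + bd·Var[U] + (ad+bc)·Cov[R, U], with a=9, b=-9, c=2.94, d=6.
ac·Var[R] = 9·2.94·32 = 846.72
bd·Var[U] = (-9)·6·41.7 = -2251.8
(ad+bc)·Cov[R, U] = (27.54)·(-22.4) = -616.896
Cov[A, W] = 846.72 + (-2251.8) + (-616.896) = -2021.976.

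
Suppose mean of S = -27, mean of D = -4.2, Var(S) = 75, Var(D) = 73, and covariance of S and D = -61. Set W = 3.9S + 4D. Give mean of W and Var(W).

mean of W = 3.9·mean of S + 4·mean of D = 3.9·(-27) + 4·(-4.2) = -122.1.
Var(W) = a²·Var(S) + b²·Var(D) + 2ab·covariance of S and D with a = 3.9, b = 4.
= 3.9²·75 + 4²·73 + 2·3.9·4·(-61)
= 1140.75 + 1168 + (-1903.2) = 405.55.

mean of W = -122.1, Var(W) = 405.55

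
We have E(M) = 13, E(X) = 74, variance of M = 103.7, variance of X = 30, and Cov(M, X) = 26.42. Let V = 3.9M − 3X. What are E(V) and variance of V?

E(V) = -171.3, variance of V = 1229.049

E(V) = 3.9·E(M) + (-3)·E(X) = 3.9·13 + (-3)·74 = -171.3.
variance of V = a²·variance of M + b²·variance of X + 2ab·Cov(M, X) with a = 3.9, b = -3.
= 3.9²·103.7 + (-3)²·30 + 2·3.9·(-3)·26.42
= 1577.277 + 270 + (-618.228) = 1229.049.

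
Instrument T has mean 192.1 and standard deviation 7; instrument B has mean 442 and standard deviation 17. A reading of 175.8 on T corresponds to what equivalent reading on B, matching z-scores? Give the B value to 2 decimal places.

B = 402.41

z = (175.8 − 192.1)/7 ≈ -2.3286.
B = 442 + z·17 = 442 + (175.8 − 192.1)·17/7 ≈ 402.41.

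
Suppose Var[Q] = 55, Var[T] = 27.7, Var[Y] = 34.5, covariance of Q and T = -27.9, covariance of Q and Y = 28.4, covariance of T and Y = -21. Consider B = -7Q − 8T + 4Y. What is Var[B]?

Var[B] = a²·Var[Q] + b²·Var[T] + c²·Var[Y] + 2ab·covariance of Q and T + 2ac·covariance of Q and Y + 2bc·covariance of T and Y, with a = -7, b = -8, c = 4.
= 2695 + 1772.8 + 552 + (-3124.8) + (-1590.4) + 1344
= 1648.6.

Var[B] = 1648.6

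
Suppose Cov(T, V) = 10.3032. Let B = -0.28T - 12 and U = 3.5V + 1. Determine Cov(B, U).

Cov(B, U) = -10.097136

Cov(B, U) = a·c·Cov(T, V) = (-0.28)·3.5·10.3032 = -10.097136. Additive constants drop out.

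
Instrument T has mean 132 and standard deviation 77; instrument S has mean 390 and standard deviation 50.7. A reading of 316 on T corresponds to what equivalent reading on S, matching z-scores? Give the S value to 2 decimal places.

S = 511.15

z = (316 − 132)/77 ≈ 2.3896.
S = 390 + z·50.7 = 390 + (316 − 132)·50.7/77 ≈ 511.15.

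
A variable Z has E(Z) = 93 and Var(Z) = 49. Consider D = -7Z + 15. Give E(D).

D = -7Z + 15 is linear with a = -7, b = 15.
E(D) = a·E(Z) + b = (-7)·93 + 15 = -636.

E(D) = -636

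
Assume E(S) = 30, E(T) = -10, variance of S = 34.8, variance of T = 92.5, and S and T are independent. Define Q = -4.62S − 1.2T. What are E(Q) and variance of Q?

E(Q) = (-4.62)·E(S) + (-1.2)·E(T) = (-4.62)·30 + (-1.2)·(-10) = -126.6.
variance of Q = a²·variance of S + b²·variance of T + 2ab·Cov(S, T) with a = -4.62, b = -1.2.
Independence gives Cov(S, T) = 0.
= (-4.62)²·34.8 + (-1.2)²·92.5 + 2·(-4.62)·(-1.2)·0
= 742.78512 + 133.2 + 0 = 875.98512.

E(Q) = -126.6, variance of Q = 875.98512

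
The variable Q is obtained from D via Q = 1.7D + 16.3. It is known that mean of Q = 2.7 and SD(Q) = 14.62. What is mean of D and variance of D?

From Q = 1.7D + 16.3: mean of Q = a·mean of D + b, so mean of D = (mean of Q − b)/a = (2.7 − 16.3)/1.7 = -8.
variance of Q = 14.62² = 213.7444.
variance of Q = a²·variance of D, so variance of D = 213.7444/1.7² = 73.96.

mean of D = -8, variance of D = 73.96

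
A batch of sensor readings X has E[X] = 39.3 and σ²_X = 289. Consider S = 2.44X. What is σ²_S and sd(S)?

S = 2.44X is linear with a = 2.44, b = 0.
σ²_S = a²·σ²_X = 2.44²·289 = 1720.5904.
sd(X) = √289 = 17.
sd(S) = |a|·sd(X) = |2.44|·17 = 41.48.

σ²_S = 1720.5904, sd(S) = 41.48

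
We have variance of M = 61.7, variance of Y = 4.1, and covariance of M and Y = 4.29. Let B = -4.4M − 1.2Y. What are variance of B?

variance of B = a²·variance of M + b²·variance of Y + 2ab·covariance of M and Y with a = -4.4, b = -1.2.
= (-4.4)²·61.7 + (-1.2)²·4.1 + 2·(-4.4)·(-1.2)·4.29
= 1194.512 + 5.904 + 45.3024 = 1245.7184.

variance of B = 1245.7184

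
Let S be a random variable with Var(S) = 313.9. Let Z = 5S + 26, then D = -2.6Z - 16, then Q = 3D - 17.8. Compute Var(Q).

Var(Z) = 5²·313.9 = 7847.5.
Var(D) = (-2.6)²·7847.5 = 53049.1.
Var(Q) = 3²·53049.1 = 477441.9.

Var(Q) = 477441.9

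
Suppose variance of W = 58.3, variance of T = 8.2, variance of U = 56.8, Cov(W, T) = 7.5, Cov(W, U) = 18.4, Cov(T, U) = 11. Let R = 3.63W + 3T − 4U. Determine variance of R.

variance of R = a²·variance of W + b²·variance of T + c²·variance of U + 2ab·Cov(W, T) + 2ac·Cov(W, U) + 2bc·Cov(T, U), with a = 3.63, b = 3, c = -4.
= 768.21327 + 73.8 + 908.8 + 163.35 + (-534.336) + (-264)
= 1115.82727.

variance of R = 1115.82727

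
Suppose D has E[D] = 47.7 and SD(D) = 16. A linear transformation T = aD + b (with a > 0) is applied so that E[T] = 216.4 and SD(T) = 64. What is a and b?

a = 4, b = 25.6

SD(T) = a·SD(D) (a > 0), so a = 64/16 = 4.
E[T] = a·E[D] + b, so b = 216.4 − 4·47.7 = 25.6.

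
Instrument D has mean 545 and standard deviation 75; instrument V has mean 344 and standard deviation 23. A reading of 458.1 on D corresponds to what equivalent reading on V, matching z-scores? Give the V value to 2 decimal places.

V = 317.35

z = (458.1 − 545)/75 ≈ -1.1587.
V = 344 + z·23 = 344 + (458.1 − 545)·23/75 ≈ 317.35.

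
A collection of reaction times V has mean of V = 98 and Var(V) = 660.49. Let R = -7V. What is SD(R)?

R = -7V is linear with a = -7, b = 0.
SD(V) = √660.49 = 25.7.
SD(R) = |a|·SD(V) = |-7|·25.7 = 179.9.

SD(R) = 179.9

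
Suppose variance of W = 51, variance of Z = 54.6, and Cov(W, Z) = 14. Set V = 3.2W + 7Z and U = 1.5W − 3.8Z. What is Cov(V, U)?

By bilinearity, Cov(V, U) = ac·variance of W + bd·variance of Z + (ad+bc)·Cov(W, Z), with a=3.2, b=7, c=1.5, d=-3.8.
ac·variance of W = 3.2·1.5·51 = 244.8
bd·variance of Z = 7·(-3.8)·54.6 = -1452.36
(ad+bc)·Cov(W, Z) = (-1.66)·14 = -23.24
Cov(V, U) = 244.8 + (-1452.36) + (-23.24) = -1230.8.

Cov(V, U) = -1230.8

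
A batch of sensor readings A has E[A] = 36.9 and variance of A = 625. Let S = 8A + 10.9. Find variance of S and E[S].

variance of S = 40000, E[S] = 306.1

S = 8A + 10.9 is linear with a = 8, b = 10.9.
variance of S = a²·variance of A = 8²·625 = 40000 (the additive constant 10.9 does not affect variance).
E[S] = a·E[A] + b = 8·36.9 + 10.9 = 306.1.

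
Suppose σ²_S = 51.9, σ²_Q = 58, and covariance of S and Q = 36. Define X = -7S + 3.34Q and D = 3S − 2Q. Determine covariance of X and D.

By bilinearity, covariance of X and D = ac·σ²_S + bd·σ²_Q + (ad+bc)·covariance of S and Q, with a=-7, b=3.34, c=3, d=-2.
ac·σ²_S = (-7)·3·51.9 = -1089.9
bd·σ²_Q = 3.34·(-2)·58 = -387.44
(ad+bc)·covariance of S and Q = (24.02)·36 = 864.72
covariance of X and D = -1089.9 + (-387.44) + 864.72 = -612.62.

covariance of X and D = -612.62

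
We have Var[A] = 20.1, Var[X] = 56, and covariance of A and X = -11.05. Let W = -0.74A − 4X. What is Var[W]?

Var[W] = a²·Var[A] + b²·Var[X] + 2ab·covariance of A and X with a = -0.74, b = -4.
= (-0.74)²·20.1 + (-4)²·56 + 2·(-0.74)·(-4)·(-11.05)
= 11.00676 + 896 + (-65.416) = 841.59076.

Var[W] = 841.59076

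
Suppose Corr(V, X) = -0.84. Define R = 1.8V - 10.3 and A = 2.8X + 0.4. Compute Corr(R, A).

Corr(R, A) = -0.84

Linear rescalings preserve correlation up to sign; here the slopes 1.8 and 2.8 have the same sign, so Corr(R, A) = Corr(V, X) = -0.84.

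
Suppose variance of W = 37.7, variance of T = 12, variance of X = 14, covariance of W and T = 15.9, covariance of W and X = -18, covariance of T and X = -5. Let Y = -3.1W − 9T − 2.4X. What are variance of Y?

variance of Y = 1818.317

variance of Y = a²·variance of W + b²·variance of T + c²·variance of X + 2ab·covariance of W and T + 2ac·covariance of W and X + 2bc·covariance of T and X, with a = -3.1, b = -9, c = -2.4.
= 362.297 + 972 + 80.64 + 887.22 + (-267.84) + (-216)
= 1818.317.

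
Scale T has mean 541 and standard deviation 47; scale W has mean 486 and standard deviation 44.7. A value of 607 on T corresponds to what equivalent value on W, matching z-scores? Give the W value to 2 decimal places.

z = (607 − 541)/47 ≈ 1.4043.
W = 486 + z·44.7 = 486 + (607 − 541)·44.7/47 ≈ 548.77.

W = 548.77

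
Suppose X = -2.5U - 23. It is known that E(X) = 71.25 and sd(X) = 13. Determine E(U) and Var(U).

E(U) = -37.7, Var(U) = 27.04

From X = -2.5U - 23: E(X) = a·E(U) + b, so E(U) = (E(X) − b)/a = (71.25 − (-23))/(-2.5) = -37.7.
Var(X) = 13² = 169.
Var(X) = a²·Var(U), so Var(U) = 169/(-2.5)² = 27.04.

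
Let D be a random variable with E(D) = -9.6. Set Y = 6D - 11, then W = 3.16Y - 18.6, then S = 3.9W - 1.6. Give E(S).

E(S) = -919.5664

E(Y) = 6·(-9.6) + (-11) = -68.6.
E(W) = 3.16·(-68.6) + (-18.6) = -235.376.
E(S) = 3.9·(-235.376) + (-1.6) = -919.5664.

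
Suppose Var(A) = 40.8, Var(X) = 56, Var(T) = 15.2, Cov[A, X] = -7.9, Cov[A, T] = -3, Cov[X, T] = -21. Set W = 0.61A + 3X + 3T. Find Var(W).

Var(W) = a²·Var(A) + b²·Var(X) + c²·Var(T) + 2ab·Cov[A, X] + 2ac·Cov[A, T] + 2bc·Cov[X, T], with a = 0.61, b = 3, c = 3.
= 15.18168 + 504 + 136.8 + (-28.914) + (-10.98) + (-378)
= 238.08768.

Var(W) = 238.08768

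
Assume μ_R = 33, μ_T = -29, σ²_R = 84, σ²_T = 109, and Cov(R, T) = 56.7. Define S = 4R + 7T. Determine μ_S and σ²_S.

μ_S = 4·μ_R + 7·μ_T = 4·33 + 7·(-29) = -71.
σ²_S = a²·σ²_R + b²·σ²_T + 2ab·Cov(R, T) with a = 4, b = 7.
= 4²·84 + 7²·109 + 2·4·7·56.7
= 1344 + 5341 + 3175.2 = 9860.2.

μ_S = -71, σ²_S = 9860.2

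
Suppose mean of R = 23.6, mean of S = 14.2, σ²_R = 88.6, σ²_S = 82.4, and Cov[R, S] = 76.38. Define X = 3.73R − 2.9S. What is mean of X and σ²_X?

mean of X = 3.73·mean of R + (-2.9)·mean of S = 3.73·23.6 + (-2.9)·14.2 = 46.848.
σ²_X = a²·σ²_R + b²·σ²_S + 2ab·Cov[R, S] with a = 3.73, b = -2.9.
= 3.73²·88.6 + (-2.9)²·82.4 + 2·3.73·(-2.9)·76.38
= 1232.68294 + 692.984 + (-1652.40492) = 273.26202.

mean of X = 46.848, σ²_X = 273.26202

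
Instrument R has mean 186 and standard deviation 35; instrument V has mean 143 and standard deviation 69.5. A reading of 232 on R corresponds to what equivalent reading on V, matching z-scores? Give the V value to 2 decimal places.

z = (232 − 186)/35 ≈ 1.3143.
V = 143 + z·69.5 = 143 + (232 − 186)·69.5/35 ≈ 234.34.

V = 234.34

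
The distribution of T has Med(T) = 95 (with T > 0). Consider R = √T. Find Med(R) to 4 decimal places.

Med(R) = 9.7468

√T is monotone on this domain, so Med(R) = √(95) ≈ 9.7468.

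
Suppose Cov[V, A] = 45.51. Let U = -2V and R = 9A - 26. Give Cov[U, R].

Cov[U, R] = -819.18

Cov[U, R] = a·c·Cov[V, A] = (-2)·9·45.51 = -819.18. Additive constants drop out.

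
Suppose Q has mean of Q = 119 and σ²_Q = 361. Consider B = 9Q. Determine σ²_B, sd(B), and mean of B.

B = 9Q is linear with a = 9, b = 0.
σ²_B = a²·σ²_Q = 9²·361 = 29241.
sd(Q) = √361 = 19.
sd(B) = |a|·sd(Q) = |9|·19 = 171.
mean of B = a·mean of Q + b = 9·119 = 1071.

σ²_B = 29241, sd(B) = 171, mean of B = 1071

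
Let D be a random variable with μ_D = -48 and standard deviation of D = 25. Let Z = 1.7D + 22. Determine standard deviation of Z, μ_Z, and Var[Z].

Z = 1.7D + 22 is linear with a = 1.7, b = 22.
standard deviation of Z = |a|·standard deviation of D = |1.7|·25 = 42.5.
μ_Z = a·μ_D + b = 1.7·(-48) + 22 = -59.6.
Var[D] = 25² = 625.
Var[Z] = a²·Var[D] = 1.7²·625 = 1806.25 (the additive constant 22 does not affect variance).

standard deviation of Z = 42.5, μ_Z = -59.6, Var[Z] = 1806.25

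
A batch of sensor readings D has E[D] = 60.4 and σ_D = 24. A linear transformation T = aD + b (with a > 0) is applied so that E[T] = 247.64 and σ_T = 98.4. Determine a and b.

a = 4.1, b = 0

σ_T = a·σ_D (a > 0), so a = 98.4/24 = 4.1.
E[T] = a·E[D] + b, so b = 247.64 − 4.1·60.4 = 0.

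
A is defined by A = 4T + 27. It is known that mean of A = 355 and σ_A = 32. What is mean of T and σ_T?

mean of T = 82, σ_T = 8

From A = 4T + 27: mean of A = a·mean of T + b, so mean of T = (mean of A − b)/a = (355 − 27)/4 = 82.
σ_A = |a|·σ_T, so σ_T = 32/|4| = 8.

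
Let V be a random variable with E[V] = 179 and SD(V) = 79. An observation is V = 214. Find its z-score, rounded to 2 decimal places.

z = (V − E[V]) / SD(V) = (214 − 179) / 79 ≈ 0.44.

z = 0.44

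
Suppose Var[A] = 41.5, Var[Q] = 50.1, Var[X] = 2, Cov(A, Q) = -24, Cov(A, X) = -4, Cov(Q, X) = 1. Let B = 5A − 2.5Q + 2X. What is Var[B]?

Var[B] = a²·Var[A] + b²·Var[Q] + c²·Var[X] + 2ab·Cov(A, Q) + 2ac·Cov(A, X) + 2bc·Cov(Q, X), with a = 5, b = -2.5, c = 2.
= 1037.5 + 313.125 + 8 + 600 + (-80) + (-10)
= 1868.625.

Var[B] = 1868.625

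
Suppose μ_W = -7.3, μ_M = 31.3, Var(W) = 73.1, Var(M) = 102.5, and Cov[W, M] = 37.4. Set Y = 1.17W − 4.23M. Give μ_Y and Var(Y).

μ_Y = -140.94, Var(Y) = 1563.89616

μ_Y = 1.17·μ_W + (-4.23)·μ_M = 1.17·(-7.3) + (-4.23)·31.3 = -140.94.
Var(Y) = a²·Var(W) + b²·Var(M) + 2ab·Cov[W, M] with a = 1.17, b = -4.23.
= 1.17²·73.1 + (-4.23)²·102.5 + 2·1.17·(-4.23)·37.4
= 100.06659 + 1834.02225 + (-370.19268) = 1563.89616.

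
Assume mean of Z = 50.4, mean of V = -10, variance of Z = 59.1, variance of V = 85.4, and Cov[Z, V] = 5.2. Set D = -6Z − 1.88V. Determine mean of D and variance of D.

mean of D = -283.6, variance of D = 2546.74976

mean of D = (-6)·mean of Z + (-1.88)·mean of V = (-6)·50.4 + (-1.88)·(-10) = -283.6.
variance of D = a²·variance of Z + b²·variance of V + 2ab·Cov[Z, V] with a = -6, b = -1.88.
= (-6)²·59.1 + (-1.88)²·85.4 + 2·(-6)·(-1.88)·5.2
= 2127.6 + 301.83776 + 117.312 = 2546.74976.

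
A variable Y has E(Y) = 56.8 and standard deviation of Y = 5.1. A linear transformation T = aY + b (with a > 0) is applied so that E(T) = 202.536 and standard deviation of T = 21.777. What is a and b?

standard deviation of T = a·standard deviation of Y (a > 0), so a = 21.777/5.1 = 4.27.
E(T) = a·E(Y) + b, so b = 202.536 − 4.27·56.8 = -40.

a = 4.27, b = -40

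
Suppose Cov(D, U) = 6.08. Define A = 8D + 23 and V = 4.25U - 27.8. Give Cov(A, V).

Cov(A, V) = 206.72

Cov(A, V) = a·c·Cov(D, U) = 8·4.25·6.08 = 206.72. Additive constants drop out.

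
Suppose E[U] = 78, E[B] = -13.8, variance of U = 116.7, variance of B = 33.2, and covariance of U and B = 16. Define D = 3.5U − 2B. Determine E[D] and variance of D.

E[D] = 300.6, variance of D = 1338.375

E[D] = 3.5·E[U] + (-2)·E[B] = 3.5·78 + (-2)·(-13.8) = 300.6.
variance of D = a²·variance of U + b²·variance of B + 2ab·covariance of U and B with a = 3.5, b = -2.
= 3.5²·116.7 + (-2)²·33.2 + 2·3.5·(-2)·16
= 1429.575 + 132.8 + (-224) = 1338.375.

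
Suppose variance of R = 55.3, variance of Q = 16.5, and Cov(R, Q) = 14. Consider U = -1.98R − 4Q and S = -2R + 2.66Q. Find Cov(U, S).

By bilinearity, Cov(U, S) = ac·variance of R + bd·variance of Q + (ad+bc)·Cov(R, Q), with a=-1.98, b=-4, c=-2, d=2.66.
ac·variance of R = (-1.98)·(-2)·55.3 = 218.988
bd·variance of Q = (-4)·2.66·16.5 = -175.56
(ad+bc)·Cov(R, Q) = (2.7332)·14 = 38.2648
Cov(U, S) = 218.988 + (-175.56) + 38.2648 = 81.6928.

Cov(U, S) = 81.6928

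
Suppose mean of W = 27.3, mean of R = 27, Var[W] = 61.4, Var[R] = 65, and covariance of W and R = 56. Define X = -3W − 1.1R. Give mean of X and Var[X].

mean of X = -111.6, Var[X] = 1000.85

mean of X = (-3)·mean of W + (-1.1)·mean of R = (-3)·27.3 + (-1.1)·27 = -111.6.
Var[X] = a²·Var[W] + b²·Var[R] + 2ab·covariance of W and R with a = -3, b = -1.1.
= (-3)²·61.4 + (-1.1)²·65 + 2·(-3)·(-1.1)·56
= 552.6 + 78.65 + 369.6 = 1000.85.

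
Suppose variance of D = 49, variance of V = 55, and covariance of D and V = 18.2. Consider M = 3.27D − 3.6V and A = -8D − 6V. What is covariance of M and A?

By bilinearity, covariance of M and A = ac·variance of D + bd·variance of V + (ad+bc)·covariance of D and V, with a=3.27, b=-3.6, c=-8, d=-6.
ac·variance of D = 3.27·(-8)·49 = -1281.84
bd·variance of V = (-3.6)·(-6)·55 = 1188
(ad+bc)·covariance of D and V = (9.18)·18.2 = 167.076
covariance of M and A = -1281.84 + 1188 + 167.076 = 73.236.

covariance of M and A = 73.236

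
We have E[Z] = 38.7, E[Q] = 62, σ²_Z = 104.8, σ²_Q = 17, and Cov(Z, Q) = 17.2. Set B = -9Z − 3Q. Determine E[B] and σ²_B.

E[B] = (-9)·E[Z] + (-3)·E[Q] = (-9)·38.7 + (-3)·62 = -534.3.
σ²_B = a²·σ²_Z + b²·σ²_Q + 2ab·Cov(Z, Q) with a = -9, b = -3.
= (-9)²·104.8 + (-3)²·17 + 2·(-9)·(-3)·17.2
= 8488.8 + 153 + 928.8 = 9570.6.

E[B] = -534.3, σ²_B = 9570.6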